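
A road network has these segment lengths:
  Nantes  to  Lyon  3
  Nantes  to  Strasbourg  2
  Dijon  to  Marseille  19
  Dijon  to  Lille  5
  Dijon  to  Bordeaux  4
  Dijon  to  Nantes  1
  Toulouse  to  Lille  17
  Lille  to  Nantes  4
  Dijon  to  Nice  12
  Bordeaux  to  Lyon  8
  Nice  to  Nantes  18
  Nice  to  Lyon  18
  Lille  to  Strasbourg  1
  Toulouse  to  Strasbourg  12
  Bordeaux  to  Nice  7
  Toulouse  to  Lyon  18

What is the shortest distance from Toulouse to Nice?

26

Checking several routes:
Toulouse→Strasbourg→Lille→Dijon→Bordeaux→Nice: 12 + 1 + 5 + 4 + 7 = 29
Toulouse→Strasbourg→Nantes→Dijon→Bordeaux→Nice: 12 + 2 + 1 + 4 + 7 = 26
Toulouse→Strasbourg→Lille→Nantes→Dijon→Bordeaux→Nice: 12 + 1 + 4 + 1 + 4 + 7 = 29
Toulouse→Strasbourg→Nantes→Dijon→Nice: 12 + 2 + 1 + 12 = 27
Toulouse→Strasbourg→Lille→Nantes→Dijon→Nice: 12 + 1 + 4 + 1 + 12 = 30
The minimum is 26.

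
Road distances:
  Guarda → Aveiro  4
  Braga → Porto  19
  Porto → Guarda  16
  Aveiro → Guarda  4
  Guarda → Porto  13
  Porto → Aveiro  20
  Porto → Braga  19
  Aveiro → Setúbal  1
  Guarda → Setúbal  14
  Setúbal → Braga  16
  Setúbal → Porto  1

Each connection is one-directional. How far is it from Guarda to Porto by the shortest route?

6

Comparing a few candidate routes:
Guarda-Aveiro-Setúbal-Porto: 4 + 1 + 1 = 6
Guarda-Porto: 13
Guarda-Setúbal-Porto: 14 + 1 = 15
Shortest: 6.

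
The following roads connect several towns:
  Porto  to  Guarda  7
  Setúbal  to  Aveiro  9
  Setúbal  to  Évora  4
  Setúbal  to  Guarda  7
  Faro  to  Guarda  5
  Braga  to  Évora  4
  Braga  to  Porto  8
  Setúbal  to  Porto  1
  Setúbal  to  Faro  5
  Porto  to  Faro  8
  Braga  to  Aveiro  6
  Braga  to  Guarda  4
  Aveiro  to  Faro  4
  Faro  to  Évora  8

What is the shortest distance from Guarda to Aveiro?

Comparing a few candidate routes:
Guarda-Porto-Setúbal-Faro-Aveiro: 7 + 1 + 5 + 4 = 17
Guarda-Setúbal-Aveiro: 7 + 9 = 16
Guarda-Faro-Aveiro: 5 + 4 = 9
Guarda-Setúbal-Faro-Aveiro: 7 + 5 + 4 = 16
Guarda-Braga-Aveiro: 4 + 6 = 10
Shortest: 9.

9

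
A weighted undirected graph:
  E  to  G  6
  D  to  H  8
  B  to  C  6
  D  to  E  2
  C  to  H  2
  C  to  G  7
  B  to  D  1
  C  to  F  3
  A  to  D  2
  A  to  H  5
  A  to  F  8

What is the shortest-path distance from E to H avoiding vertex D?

Paths from E to H avoiding D:
E→G→C→F→A→H: 6 + 7 + 3 + 8 + 5 = 29
E→G→C→H: 6 + 7 + 2 = 15
Shortest: 15.

15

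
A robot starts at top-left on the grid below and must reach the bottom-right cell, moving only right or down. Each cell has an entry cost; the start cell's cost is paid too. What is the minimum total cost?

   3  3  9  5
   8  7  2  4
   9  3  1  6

Best path: [0,0] -> [0,1] -> [1,1] -> [1,2] -> [2,2] -> [2,3]
Cost: 3 + 3 + 7 + 2 + 1 + 6 = 22
For comparison, the top-then-right route costs 30.

22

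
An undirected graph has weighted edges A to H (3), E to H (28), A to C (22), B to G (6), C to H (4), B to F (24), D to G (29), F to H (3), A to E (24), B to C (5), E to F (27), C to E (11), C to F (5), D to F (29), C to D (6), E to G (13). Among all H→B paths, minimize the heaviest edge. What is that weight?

A few of the H→B routes:
H-F-C-E-G-B: max(3, 5, 11, 13, 6) = 13
H-C-B: max(4, 5) = 5
H-A-C-E-G-B: max(3, 22, 11, 13, 6) = 22
H-C-E-G-B: max(4, 11, 13, 6) = 13
H-F-C-B: max(3, 5, 5) = 5
Best route has worst link 5.

5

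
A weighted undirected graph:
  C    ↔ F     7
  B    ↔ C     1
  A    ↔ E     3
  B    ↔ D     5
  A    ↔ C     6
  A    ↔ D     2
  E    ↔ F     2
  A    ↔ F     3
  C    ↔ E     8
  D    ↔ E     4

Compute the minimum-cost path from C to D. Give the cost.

Comparing a few candidate routes:
C→F→A→D: 7 + 3 + 2 = 12
C→B→D: 1 + 5 = 6
C→A→D: 6 + 2 = 8
C→E→D: 8 + 4 = 12
Shortest: 6.

6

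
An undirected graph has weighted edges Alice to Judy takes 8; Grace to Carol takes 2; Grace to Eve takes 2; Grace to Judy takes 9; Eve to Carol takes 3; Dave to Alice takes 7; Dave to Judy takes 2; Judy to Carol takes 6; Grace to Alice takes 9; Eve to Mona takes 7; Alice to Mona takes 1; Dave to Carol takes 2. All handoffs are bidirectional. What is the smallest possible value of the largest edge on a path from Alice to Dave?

7

Some routes from Alice to Dave:
Alice→Mona→Eve→Grace→Carol→Judy→Dave: max(1, 7, 2, 2, 6, 2) = 7
Alice→Mona→Eve→Grace→Carol→Dave: max(1, 7, 2, 2, 2) = 7
Alice→Mona→Eve→Carol→Dave: max(1, 7, 3, 2) = 7
Alice→Mona→Eve→Carol→Judy→Dave: max(1, 7, 3, 6, 2) = 7
Alice→Dave: max(7) = 7
Best route has worst link 7.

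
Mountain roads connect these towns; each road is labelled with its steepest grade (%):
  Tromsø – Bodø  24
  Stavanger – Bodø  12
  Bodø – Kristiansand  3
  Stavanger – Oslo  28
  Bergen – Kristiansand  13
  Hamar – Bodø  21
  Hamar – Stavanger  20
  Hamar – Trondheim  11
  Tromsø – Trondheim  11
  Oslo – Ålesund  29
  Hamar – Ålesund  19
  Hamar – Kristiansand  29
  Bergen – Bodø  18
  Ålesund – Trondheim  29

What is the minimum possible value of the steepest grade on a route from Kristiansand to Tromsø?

Some routes from Kristiansand to Tromsø:
Kristiansand→Bodø→Stavanger→Hamar→Trondheim→Tromsø: max(3, 12, 20, 11, 11) = 20
Kristiansand→Bergen→Bodø→Hamar→Trondheim→Tromsø: max(13, 18, 21, 11, 11) = 21
Kristiansand→Bergen→Bodø→Stavanger→Hamar→Trondheim→Tromsø: max(13, 18, 12, 20, 11, 11) = 20
Smallest bottleneck: 20%.

20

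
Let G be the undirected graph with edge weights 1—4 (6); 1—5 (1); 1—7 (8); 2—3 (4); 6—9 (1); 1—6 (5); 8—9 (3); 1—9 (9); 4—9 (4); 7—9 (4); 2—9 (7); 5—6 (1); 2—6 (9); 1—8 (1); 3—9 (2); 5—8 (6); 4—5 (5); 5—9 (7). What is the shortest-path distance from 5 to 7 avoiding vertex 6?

Some routes from 5 to 7 avoiding 6:
5 -> 1 -> 7: 1 + 8 = 9
5 -> 9 -> 7: 7 + 4 = 11
5 -> 1 -> 8 -> 9 -> 7: 1 + 1 + 3 + 4 = 9
5 -> 1 -> 9 -> 7: 1 + 9 + 4 = 14
5 -> 4 -> 9 -> 7: 5 + 4 + 4 = 13
5 -> 8 -> 9 -> 7: 6 + 3 + 4 = 13
The minimum is 9.

9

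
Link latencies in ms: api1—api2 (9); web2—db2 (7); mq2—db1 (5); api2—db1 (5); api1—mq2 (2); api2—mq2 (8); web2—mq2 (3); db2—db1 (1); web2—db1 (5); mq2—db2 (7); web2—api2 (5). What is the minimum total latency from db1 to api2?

A few of the db1→api2 routes:
db1-web2-api2: 5 + 5 = 10
db1-db2-web2-api2: 1 + 7 + 5 = 13
db1-mq2-api2: 5 + 8 = 13
db1-api2: 5
db1-mq2-web2-api2: 5 + 3 + 5 = 13
Best route has total 5 ms.

5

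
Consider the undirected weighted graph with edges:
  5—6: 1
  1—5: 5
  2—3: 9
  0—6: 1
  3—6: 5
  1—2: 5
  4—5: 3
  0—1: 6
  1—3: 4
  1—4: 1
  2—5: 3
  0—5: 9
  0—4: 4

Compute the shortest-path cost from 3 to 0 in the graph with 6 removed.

Comparing a few candidate routes:
3 - 1 - 0: 4 + 6 = 10
3 - 1 - 5 - 4 - 0: 4 + 5 + 3 + 4 = 16
3 - 1 - 4 - 5 - 0: 4 + 1 + 3 + 9 = 17
3 - 1 - 5 - 0: 4 + 5 + 9 = 18
3 - 1 - 4 - 0: 4 + 1 + 4 = 9
The minimum is 9.

9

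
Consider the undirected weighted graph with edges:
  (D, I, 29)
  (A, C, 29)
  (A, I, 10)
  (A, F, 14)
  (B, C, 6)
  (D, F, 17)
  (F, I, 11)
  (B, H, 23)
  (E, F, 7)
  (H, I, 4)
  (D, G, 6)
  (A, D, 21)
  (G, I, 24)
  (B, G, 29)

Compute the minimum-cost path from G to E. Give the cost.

Some routes from G to E:
G - I - F - E: 24 + 11 + 7 = 42
G - D - F - E: 6 + 17 + 7 = 30
G - D - A - F - E: 6 + 21 + 14 + 7 = 48
Best route has total 30.

30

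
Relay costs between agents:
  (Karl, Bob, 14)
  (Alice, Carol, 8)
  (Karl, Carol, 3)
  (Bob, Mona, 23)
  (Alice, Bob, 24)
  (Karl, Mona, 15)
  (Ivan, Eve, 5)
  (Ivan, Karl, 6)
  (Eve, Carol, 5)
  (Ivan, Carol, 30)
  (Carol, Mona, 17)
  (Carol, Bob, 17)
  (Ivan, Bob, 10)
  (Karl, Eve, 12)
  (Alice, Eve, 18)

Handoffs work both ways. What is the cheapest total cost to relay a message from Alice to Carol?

8

A few of the Alice→Carol routes:
Alice -> Eve -> Ivan -> Karl -> Carol: 18 + 5 + 6 + 3 = 32
Alice -> Carol: 8
Alice -> Eve -> Karl -> Carol: 18 + 12 + 3 = 33
Alice -> Eve -> Carol: 18 + 5 = 23
Shortest: 8.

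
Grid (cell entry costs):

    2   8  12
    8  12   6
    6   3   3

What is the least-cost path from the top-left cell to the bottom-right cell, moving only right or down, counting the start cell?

22

Cheapest: r0c0 -> r1c0 -> r2c0 -> r2c1 -> r2c2
  2 + 8 + 6 + 3 + 3 = 22
For comparison, the top-then-right route costs 31.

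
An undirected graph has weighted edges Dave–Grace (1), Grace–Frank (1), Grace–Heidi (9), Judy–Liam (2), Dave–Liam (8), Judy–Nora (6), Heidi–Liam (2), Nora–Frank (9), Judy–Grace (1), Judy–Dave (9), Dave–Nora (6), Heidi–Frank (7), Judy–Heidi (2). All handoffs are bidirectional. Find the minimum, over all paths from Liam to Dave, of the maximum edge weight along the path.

Comparing a few candidate routes:
Liam → Judy → Grace → Dave: max(2, 1, 1) = 2
Liam → Heidi → Judy → Grace → Dave: max(2, 2, 1, 1) = 2
Liam → Judy → Nora → Dave: max(2, 6, 6) = 6
Liam → Heidi → Judy → Nora → Dave: max(2, 2, 6, 6) = 6
Smallest bottleneck: 2.

2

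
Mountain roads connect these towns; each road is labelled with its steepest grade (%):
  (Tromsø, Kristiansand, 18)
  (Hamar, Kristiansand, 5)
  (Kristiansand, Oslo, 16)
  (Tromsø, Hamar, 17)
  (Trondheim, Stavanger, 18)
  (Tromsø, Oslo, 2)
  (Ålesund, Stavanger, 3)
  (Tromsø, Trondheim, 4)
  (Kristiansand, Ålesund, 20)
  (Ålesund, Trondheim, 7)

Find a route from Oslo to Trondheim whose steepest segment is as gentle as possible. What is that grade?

Some routes from Oslo to Trondheim:
Oslo → Kristiansand → Hamar → Tromsø → Trondheim: max(16, 5, 17, 4) = 17
Oslo → Tromsø → Hamar → Kristiansand → Ålesund → Trondheim: max(2, 17, 5, 20, 7) = 20
Oslo → Tromsø → Trondheim: max(2, 4) = 4
Oslo → Kristiansand → Tromsø → Trondheim: max(16, 18, 4) = 18
The minimum achievable maximum is 4%.

4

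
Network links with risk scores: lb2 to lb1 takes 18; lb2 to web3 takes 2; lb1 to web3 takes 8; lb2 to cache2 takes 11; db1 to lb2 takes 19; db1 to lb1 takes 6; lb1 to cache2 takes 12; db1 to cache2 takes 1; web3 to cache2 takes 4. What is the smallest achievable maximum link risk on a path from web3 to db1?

Some routes from web3 to db1:
web3 - lb1 - db1: max(8, 6) = 8
web3 - lb2 - cache2 - db1: max(2, 11, 1) = 11
web3 - cache2 - db1: max(4, 1) = 4
Smallest bottleneck: 4.

4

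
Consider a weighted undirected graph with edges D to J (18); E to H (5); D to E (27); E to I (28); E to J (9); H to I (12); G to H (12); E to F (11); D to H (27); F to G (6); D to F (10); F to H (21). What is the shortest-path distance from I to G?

A few of the I→G routes:
I - H - E - F - G: 12 + 5 + 11 + 6 = 34
I - H - G: 12 + 12 = 24
I - H - F - G: 12 + 21 + 6 = 39
Best route has total 24.

24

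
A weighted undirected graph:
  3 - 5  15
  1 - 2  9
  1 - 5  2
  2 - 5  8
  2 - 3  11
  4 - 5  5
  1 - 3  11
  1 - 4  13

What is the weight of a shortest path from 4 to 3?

18

Checking several routes:
4-5-1-3: 5 + 2 + 11 = 18
4-5-3: 5 + 15 = 20
4-5-2-3: 5 + 8 + 11 = 24
4-1-3: 13 + 11 = 24
Shortest: 18.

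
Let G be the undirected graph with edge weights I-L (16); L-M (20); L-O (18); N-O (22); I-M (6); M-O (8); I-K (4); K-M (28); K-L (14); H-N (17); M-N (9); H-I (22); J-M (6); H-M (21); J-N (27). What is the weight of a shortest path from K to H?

Comparing a few candidate routes:
K -> L -> I -> H: 14 + 16 + 22 = 52
K -> I -> M -> N -> H: 4 + 6 + 9 + 17 = 36
K -> M -> H: 28 + 21 = 49
K -> I -> H: 4 + 22 = 26
K -> I -> M -> H: 4 + 6 + 21 = 31
The minimum is 26.

26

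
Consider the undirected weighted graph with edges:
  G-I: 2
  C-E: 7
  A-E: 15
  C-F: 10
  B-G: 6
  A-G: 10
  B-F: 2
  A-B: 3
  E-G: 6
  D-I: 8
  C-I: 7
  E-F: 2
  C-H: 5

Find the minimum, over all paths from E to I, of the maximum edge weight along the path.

6

A few of the E→I routes:
E → F → B → G → I: max(2, 2, 6, 2) = 6
E → C → F → B → A → G → I: max(7, 10, 2, 3, 10, 2) = 10
E → G → I: max(6, 2) = 6
E → C → I: max(7, 7) = 7
Smallest bottleneck: 6.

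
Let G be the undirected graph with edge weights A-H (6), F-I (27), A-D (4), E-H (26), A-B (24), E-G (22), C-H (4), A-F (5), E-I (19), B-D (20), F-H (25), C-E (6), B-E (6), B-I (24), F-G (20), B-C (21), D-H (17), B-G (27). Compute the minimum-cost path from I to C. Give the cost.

Comparing a few candidate routes:
I - F - A - H - C: 27 + 5 + 6 + 4 = 42
I - B - C: 24 + 21 = 45
I - E - B - C: 19 + 6 + 21 = 46
I - B - E - C: 24 + 6 + 6 = 36
I - E - C: 19 + 6 = 25
Shortest: 25.

25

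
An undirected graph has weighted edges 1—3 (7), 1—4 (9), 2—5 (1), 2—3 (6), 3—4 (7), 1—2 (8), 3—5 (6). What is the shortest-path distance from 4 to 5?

Comparing a few candidate routes:
4 → 3 → 1 → 2 → 5: 7 + 7 + 8 + 1 = 23
4 → 1 → 3 → 5: 9 + 7 + 6 = 22
4 → 3 → 2 → 5: 7 + 6 + 1 = 14
4 → 3 → 5: 7 + 6 = 13
4 → 1 → 2 → 5: 9 + 8 + 1 = 18
4 → 1 → 3 → 2 → 5: 9 + 7 + 6 + 1 = 23
Shortest: 13.

13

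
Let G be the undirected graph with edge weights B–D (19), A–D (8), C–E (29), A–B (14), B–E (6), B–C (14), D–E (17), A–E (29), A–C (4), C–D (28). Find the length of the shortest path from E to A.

20

Comparing a few candidate routes:
E → B → C → A: 6 + 14 + 4 = 24
E → B → A: 6 + 14 = 20
E → D → A: 17 + 8 = 25
Best route has total 20.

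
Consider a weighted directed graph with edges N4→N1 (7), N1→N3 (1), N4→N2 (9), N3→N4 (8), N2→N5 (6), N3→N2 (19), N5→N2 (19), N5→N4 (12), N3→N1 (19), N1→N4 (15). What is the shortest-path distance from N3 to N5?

Candidate routes:
N3→N2→N5: 19 + 6 = 25
N3→N4→N2→N5: 8 + 9 + 6 = 23
N3→N1→N4→N2→N5: 19 + 15 + 9 + 6 = 49
The minimum is 23.

23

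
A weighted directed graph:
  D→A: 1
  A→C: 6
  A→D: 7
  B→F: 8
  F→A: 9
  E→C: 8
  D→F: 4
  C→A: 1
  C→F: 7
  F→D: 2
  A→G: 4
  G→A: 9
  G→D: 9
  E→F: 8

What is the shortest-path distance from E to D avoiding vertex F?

Candidate routes:
E-C-A-D: 8 + 1 + 7 = 16
E-C-A-G-D: 8 + 1 + 4 + 9 = 22
Shortest: 16.

16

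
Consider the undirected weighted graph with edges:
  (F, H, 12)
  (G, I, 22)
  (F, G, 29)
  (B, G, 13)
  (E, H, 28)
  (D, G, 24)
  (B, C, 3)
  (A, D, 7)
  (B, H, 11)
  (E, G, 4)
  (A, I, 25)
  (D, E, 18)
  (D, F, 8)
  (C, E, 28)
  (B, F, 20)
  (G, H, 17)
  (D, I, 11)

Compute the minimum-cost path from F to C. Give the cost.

23

Some routes from F to C:
F -> H -> B -> C: 12 + 11 + 3 = 26
F -> G -> B -> C: 29 + 13 + 3 = 45
F -> B -> C: 20 + 3 = 23
F -> D -> G -> B -> C: 8 + 24 + 13 + 3 = 48
F -> D -> E -> G -> B -> C: 8 + 18 + 4 + 13 + 3 = 46
F -> H -> G -> B -> C: 12 + 17 + 13 + 3 = 45
The minimum is 23.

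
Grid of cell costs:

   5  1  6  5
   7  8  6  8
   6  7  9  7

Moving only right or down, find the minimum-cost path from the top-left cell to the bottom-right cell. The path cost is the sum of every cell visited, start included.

32

Cheapest: r0c0 r0c1 r0c2 r0c3 r1c3 r2c3
  5 + 1 + 6 + 5 + 8 + 7 = 32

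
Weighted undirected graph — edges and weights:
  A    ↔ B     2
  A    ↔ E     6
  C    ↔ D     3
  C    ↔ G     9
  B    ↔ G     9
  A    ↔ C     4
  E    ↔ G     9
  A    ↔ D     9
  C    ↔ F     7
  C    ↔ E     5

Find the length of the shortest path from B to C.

Comparing a few candidate routes:
B → A → D → C: 2 + 9 + 3 = 14
B → A → E → C: 2 + 6 + 5 = 13
B → A → C: 2 + 4 = 6
The minimum is 6.

6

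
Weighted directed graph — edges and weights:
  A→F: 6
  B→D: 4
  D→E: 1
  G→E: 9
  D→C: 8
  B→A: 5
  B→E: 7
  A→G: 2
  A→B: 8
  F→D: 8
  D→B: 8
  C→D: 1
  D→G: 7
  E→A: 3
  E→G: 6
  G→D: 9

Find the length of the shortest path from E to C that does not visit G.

23

Paths from E to C avoiding G:
E→A→F→D→C: 3 + 6 + 8 + 8 = 25
E→A→B→D→C: 3 + 8 + 4 + 8 = 23
The minimum is 23.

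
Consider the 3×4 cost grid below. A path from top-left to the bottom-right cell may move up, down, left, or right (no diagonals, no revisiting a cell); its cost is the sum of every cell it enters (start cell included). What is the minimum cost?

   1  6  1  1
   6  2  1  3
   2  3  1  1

Take [0,0] [0,1] [0,2] [1,2] [2,2] [2,3] for a total of 1 + 6 + 1 + 1 + 1 + 1 = 11.

11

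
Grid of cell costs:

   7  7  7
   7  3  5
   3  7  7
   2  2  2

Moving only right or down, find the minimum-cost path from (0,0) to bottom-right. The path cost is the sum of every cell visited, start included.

23

Take r0c0 → r1c0 → r2c0 → r3c0 → r3c1 → r3c2 for a total of 7 + 7 + 3 + 2 + 2 + 2 = 23.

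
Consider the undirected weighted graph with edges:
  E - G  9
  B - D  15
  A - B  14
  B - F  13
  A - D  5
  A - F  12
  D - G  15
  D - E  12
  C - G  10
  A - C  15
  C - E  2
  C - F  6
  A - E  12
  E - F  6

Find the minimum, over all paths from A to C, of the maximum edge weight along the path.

12

Checking several routes:
A→F→C: max(12, 6) = 12
A→F→E→C: max(12, 6, 2) = 12
A→F→E→G→C: max(12, 6, 9, 10) = 12
Best route has worst link 12.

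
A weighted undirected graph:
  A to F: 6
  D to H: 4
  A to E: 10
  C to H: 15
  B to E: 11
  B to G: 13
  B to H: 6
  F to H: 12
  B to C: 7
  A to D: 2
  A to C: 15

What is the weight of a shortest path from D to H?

Some routes from D to H:
D - A - C - B - H: 2 + 15 + 7 + 6 = 30
D - H: 4
D - A - E - B - H: 2 + 10 + 11 + 6 = 29
D - A - F - H: 2 + 6 + 12 = 20
Shortest: 4.

4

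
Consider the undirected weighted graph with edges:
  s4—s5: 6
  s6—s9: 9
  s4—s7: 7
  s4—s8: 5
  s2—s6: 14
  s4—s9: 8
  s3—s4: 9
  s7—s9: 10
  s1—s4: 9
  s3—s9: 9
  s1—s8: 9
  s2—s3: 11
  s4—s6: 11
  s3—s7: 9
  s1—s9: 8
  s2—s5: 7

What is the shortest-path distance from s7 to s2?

20

A few of the s7→s2 routes:
s7 → s4 → s3 → s2: 7 + 9 + 11 = 27
s7 → s4 → s5 → s2: 7 + 6 + 7 = 20
s7 → s3 → s4 → s5 → s2: 9 + 9 + 6 + 7 = 31
s7 → s9 → s3 → s2: 10 + 9 + 11 = 30
s7 → s3 → s2: 9 + 11 = 20
The minimum is 20.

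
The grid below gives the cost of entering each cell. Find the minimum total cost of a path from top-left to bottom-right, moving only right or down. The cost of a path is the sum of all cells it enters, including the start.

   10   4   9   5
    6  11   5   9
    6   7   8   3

39

Cheapest: [0,0]→[0,1]→[0,2]→[1,2]→[2,2]→[2,3]
  10 + 4 + 9 + 5 + 8 + 3 = 39
For comparison, the top-then-right route costs 40.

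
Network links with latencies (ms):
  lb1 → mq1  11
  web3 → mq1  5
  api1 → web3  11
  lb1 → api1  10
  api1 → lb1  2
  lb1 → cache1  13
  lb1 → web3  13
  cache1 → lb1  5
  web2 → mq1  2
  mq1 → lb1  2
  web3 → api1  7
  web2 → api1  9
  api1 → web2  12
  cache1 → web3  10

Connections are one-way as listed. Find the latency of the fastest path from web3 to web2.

Candidate routes:
web3 → mq1 → lb1 → api1 → web2: 5 + 2 + 10 + 12 = 29
web3 → api1 → web2: 7 + 12 = 19
Shortest: 19 ms.

19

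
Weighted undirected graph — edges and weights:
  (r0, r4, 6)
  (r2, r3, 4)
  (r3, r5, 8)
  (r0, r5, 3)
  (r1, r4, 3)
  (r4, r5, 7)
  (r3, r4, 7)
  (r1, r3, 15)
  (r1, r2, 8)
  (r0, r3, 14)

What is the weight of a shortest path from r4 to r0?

Some routes from r4 to r0:
r4 → r0: 6
r4 → r5 → r0: 7 + 3 = 10
r4 → r3 → r0: 7 + 14 = 21
r4 → r3 → r5 → r0: 7 + 8 + 3 = 18
Best route has total 6.

6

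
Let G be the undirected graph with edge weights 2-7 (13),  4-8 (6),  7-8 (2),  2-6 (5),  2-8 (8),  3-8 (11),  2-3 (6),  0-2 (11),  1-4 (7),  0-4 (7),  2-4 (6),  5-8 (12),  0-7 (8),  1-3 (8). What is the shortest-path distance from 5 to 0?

22

Some routes from 5 to 0:
5 - 8 - 4 - 2 - 0: 12 + 6 + 6 + 11 = 35
5 - 8 - 2 - 0: 12 + 8 + 11 = 31
5 - 8 - 4 - 0: 12 + 6 + 7 = 25
5 - 8 - 2 - 4 - 0: 12 + 8 + 6 + 7 = 33
5 - 8 - 7 - 2 - 0: 12 + 2 + 13 + 11 = 38
5 - 8 - 7 - 0: 12 + 2 + 8 = 22
Best route has total 22.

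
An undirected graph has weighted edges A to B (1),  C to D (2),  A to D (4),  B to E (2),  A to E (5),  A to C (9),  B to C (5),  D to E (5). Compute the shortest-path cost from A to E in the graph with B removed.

Candidate routes:
A -> C -> D -> E: 9 + 2 + 5 = 16
A -> D -> E: 4 + 5 = 9
A -> E: 5
Shortest: 5.

5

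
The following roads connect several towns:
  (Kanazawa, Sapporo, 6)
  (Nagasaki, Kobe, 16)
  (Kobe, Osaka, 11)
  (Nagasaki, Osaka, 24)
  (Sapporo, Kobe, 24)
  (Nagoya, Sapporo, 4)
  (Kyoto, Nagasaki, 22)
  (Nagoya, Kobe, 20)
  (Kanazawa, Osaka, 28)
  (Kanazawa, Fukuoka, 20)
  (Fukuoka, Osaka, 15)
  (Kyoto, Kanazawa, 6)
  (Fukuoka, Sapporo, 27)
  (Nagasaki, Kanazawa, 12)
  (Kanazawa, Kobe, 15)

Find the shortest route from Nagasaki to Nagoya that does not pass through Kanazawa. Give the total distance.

36

Some routes from Nagasaki to Nagoya avoiding Kanazawa:
Nagasaki - Kobe - Nagoya: 16 + 20 = 36
Nagasaki - Osaka - Kobe - Nagoya: 24 + 11 + 20 = 55
Nagasaki - Kobe - Sapporo - Nagoya: 16 + 24 + 4 = 44
Best route has total 36.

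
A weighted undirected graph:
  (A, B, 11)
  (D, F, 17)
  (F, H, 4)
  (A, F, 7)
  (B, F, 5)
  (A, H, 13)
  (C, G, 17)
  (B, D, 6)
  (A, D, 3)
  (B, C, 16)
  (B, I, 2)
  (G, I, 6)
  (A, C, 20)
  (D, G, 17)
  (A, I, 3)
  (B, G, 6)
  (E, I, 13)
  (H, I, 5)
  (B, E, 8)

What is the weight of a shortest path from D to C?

Checking several routes:
D - A - C: 3 + 20 = 23
D - B - C: 6 + 16 = 22
D - A - I - B - C: 3 + 3 + 2 + 16 = 24
Shortest: 22.

22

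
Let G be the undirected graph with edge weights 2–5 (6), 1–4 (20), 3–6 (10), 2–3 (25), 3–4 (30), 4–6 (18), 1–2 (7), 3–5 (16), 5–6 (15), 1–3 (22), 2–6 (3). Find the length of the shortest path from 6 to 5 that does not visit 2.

15

Routes from 6 to 5 avoiding 2:
6 - 4 - 1 - 3 - 5: 18 + 20 + 22 + 16 = 76
6 - 3 - 5: 10 + 16 = 26
6 - 5: 15
6 - 4 - 3 - 5: 18 + 30 + 16 = 64
Best route has total 15.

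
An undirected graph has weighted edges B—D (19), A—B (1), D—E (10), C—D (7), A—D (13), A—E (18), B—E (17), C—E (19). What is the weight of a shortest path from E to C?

17

A few of the E→C routes:
E - D - C: 10 + 7 = 17
E - B - A - D - C: 17 + 1 + 13 + 7 = 38
E - C: 19
E - A - D - C: 18 + 13 + 7 = 38
Best route has total 17.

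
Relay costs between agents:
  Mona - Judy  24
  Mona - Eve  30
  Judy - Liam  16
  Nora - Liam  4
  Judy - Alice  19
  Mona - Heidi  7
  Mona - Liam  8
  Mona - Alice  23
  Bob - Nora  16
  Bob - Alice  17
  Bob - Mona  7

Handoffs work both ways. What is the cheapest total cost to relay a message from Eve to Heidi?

37

Candidate routes:
Eve - Mona - Heidi: 30 + 7 = 37
The minimum is 37.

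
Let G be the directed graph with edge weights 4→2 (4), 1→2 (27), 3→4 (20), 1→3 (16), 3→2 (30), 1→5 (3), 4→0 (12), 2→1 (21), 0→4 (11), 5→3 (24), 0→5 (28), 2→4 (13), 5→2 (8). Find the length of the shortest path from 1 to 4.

24

Checking several routes:
1 - 3 - 4: 16 + 20 = 36
1 - 3 - 2 - 4: 16 + 30 + 13 = 59
1 - 2 - 4: 27 + 13 = 40
1 - 5 - 2 - 4: 3 + 8 + 13 = 24
1 - 5 - 3 - 4: 3 + 24 + 20 = 47
Shortest: 24.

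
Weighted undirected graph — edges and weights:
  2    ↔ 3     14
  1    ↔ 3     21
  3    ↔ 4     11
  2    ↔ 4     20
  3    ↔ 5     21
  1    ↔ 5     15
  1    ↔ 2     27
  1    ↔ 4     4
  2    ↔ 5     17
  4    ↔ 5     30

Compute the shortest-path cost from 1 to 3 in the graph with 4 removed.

21

Routes from 1 to 3 avoiding 4:
1→3: 21
1→2→5→3: 27 + 17 + 21 = 65
1→5→3: 15 + 21 = 36
1→5→2→3: 15 + 17 + 14 = 46
1→2→3: 27 + 14 = 41
Best route has total 21.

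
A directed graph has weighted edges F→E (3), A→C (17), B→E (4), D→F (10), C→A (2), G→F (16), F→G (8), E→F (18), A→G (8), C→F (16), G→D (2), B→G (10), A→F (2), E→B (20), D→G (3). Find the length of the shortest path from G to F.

12

Paths from G to F:
G→D→F: 2 + 10 = 12
G→F: 16
Best route has total 12.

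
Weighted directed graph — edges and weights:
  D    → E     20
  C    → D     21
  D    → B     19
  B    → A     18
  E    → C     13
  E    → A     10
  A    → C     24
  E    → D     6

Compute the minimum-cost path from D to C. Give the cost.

Routes from D to C:
D-E-C: 20 + 13 = 33
D-B-A-C: 19 + 18 + 24 = 61
D-E-A-C: 20 + 10 + 24 = 54
Shortest: 33.

33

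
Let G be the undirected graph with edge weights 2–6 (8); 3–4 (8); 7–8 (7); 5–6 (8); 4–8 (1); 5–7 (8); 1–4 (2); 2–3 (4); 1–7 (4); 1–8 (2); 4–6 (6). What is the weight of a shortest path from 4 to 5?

14

Comparing a few candidate routes:
4-8-1-7-5: 1 + 2 + 4 + 8 = 15
4-8-7-5: 1 + 7 + 8 = 16
4-1-7-5: 2 + 4 + 8 = 14
4-6-5: 6 + 8 = 14
The minimum is 14.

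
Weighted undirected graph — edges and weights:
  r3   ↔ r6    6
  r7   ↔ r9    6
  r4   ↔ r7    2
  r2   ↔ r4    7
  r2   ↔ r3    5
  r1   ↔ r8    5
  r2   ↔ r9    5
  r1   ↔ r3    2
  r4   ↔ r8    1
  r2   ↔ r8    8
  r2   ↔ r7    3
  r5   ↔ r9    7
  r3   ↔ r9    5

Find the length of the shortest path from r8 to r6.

13

A few of the r8→r6 routes:
r8→r1→r3→r6: 5 + 2 + 6 = 13
r8→r4→r7→r2→r3→r6: 1 + 2 + 3 + 5 + 6 = 17
r8→r2→r3→r6: 8 + 5 + 6 = 19
Best route has total 13.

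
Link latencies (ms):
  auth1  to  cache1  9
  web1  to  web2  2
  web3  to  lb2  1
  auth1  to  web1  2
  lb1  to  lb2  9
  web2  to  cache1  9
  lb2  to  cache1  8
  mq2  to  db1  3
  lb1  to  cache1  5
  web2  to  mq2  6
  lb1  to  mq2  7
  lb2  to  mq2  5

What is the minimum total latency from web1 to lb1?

15

Checking several routes:
web1-web2-mq2-lb1: 2 + 6 + 7 = 15
web1-web2-cache1-lb1: 2 + 9 + 5 = 16
web1-auth1-cache1-lb1: 2 + 9 + 5 = 16
web1-web2-mq2-lb2-lb1: 2 + 6 + 5 + 9 = 22
The minimum is 15 ms.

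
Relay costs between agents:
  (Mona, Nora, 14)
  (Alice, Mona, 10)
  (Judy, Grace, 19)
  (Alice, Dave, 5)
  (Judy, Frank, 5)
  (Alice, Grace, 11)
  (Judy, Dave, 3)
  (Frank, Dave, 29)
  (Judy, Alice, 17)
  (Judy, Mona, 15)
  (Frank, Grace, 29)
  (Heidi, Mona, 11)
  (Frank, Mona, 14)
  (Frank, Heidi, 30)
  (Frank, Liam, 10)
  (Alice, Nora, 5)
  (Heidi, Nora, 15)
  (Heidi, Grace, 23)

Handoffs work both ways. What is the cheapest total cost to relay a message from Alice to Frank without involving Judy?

24

Comparing a few candidate routes:
Alice-Nora-Mona-Frank: 5 + 14 + 14 = 33
Alice-Grace-Frank: 11 + 29 = 40
Alice-Dave-Frank: 5 + 29 = 34
Alice-Mona-Frank: 10 + 14 = 24
Best route has total 24.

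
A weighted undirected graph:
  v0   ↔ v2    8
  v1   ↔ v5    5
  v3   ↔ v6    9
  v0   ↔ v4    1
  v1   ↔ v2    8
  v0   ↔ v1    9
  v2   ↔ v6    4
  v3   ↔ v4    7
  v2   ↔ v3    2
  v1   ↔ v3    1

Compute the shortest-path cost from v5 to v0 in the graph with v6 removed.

14

Some routes from v5 to v0 avoiding v6:
v5-v1-v3-v4-v0: 5 + 1 + 7 + 1 = 14
v5-v1-v0: 5 + 9 = 14
v5-v1-v3-v2-v0: 5 + 1 + 2 + 8 = 16
The minimum is 14.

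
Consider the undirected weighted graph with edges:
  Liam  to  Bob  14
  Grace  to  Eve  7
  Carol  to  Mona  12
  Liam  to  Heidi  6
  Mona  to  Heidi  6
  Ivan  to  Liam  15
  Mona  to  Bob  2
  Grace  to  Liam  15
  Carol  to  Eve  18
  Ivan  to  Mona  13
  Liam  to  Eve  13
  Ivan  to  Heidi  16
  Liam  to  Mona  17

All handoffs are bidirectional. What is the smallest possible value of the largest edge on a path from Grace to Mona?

Some routes from Grace to Mona:
Grace → Liam → Heidi → Mona: max(15, 6, 6) = 15
Grace → Liam → Ivan → Mona: max(15, 15, 13) = 15
Grace → Liam → Bob → Mona: max(15, 14, 2) = 15
Grace → Eve → Liam → Heidi → Mona: max(7, 13, 6, 6) = 13
Grace → Eve → Liam → Bob → Mona: max(7, 13, 14, 2) = 14
Grace → Eve → Liam → Ivan → Mona: max(7, 13, 15, 13) = 15
The minimum achievable maximum is 13.

13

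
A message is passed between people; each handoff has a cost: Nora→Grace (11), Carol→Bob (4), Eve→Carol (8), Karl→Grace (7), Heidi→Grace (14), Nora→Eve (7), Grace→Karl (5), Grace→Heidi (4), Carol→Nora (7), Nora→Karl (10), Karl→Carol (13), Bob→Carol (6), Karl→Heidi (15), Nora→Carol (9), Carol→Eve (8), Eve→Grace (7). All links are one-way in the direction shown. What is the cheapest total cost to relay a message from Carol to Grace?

Comparing a few candidate routes:
Carol -> Nora -> Karl -> Grace: 7 + 10 + 7 = 24
Carol -> Eve -> Grace: 8 + 7 = 15
Carol -> Nora -> Eve -> Grace: 7 + 7 + 7 = 21
Carol -> Nora -> Grace: 7 + 11 = 18
Best route has total 15.

15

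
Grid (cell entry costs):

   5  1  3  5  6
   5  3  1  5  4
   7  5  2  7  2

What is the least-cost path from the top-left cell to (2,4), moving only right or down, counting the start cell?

21

Take (0,0) (0,1) (0,2) (1,2) (1,3) (1,4) (2,4) for a total of 5 + 1 + 3 + 1 + 5 + 4 + 2 = 21.
(Top row then right column would cost 26.)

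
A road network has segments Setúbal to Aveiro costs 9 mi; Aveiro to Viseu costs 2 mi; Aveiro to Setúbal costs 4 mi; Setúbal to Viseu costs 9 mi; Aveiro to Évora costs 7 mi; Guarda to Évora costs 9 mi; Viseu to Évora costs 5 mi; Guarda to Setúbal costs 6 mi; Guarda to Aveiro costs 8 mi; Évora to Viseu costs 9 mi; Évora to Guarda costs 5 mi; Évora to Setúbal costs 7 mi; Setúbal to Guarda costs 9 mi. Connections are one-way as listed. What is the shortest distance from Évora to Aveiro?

Paths from Évora to Aveiro:
Évora-Setúbal-Guarda-Aveiro: 7 + 9 + 8 = 24
Évora-Guarda-Aveiro: 5 + 8 = 13
Évora-Guarda-Setúbal-Aveiro: 5 + 6 + 9 = 20
Évora-Setúbal-Aveiro: 7 + 9 = 16
The minimum is 13 mi.

13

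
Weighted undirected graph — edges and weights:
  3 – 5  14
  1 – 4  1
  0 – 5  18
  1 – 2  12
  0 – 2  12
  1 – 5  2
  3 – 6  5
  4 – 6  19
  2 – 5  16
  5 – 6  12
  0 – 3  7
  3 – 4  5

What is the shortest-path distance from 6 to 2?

23

Comparing a few candidate routes:
6 → 4 → 1 → 2: 19 + 1 + 12 = 32
6 → 3 → 0 → 2: 5 + 7 + 12 = 24
6 → 3 → 4 → 1 → 2: 5 + 5 + 1 + 12 = 23
6 → 5 → 1 → 2: 12 + 2 + 12 = 26
6 → 5 → 2: 12 + 16 = 28
6 → 3 → 4 → 1 → 5 → 2: 5 + 5 + 1 + 2 + 16 = 29
Shortest: 23.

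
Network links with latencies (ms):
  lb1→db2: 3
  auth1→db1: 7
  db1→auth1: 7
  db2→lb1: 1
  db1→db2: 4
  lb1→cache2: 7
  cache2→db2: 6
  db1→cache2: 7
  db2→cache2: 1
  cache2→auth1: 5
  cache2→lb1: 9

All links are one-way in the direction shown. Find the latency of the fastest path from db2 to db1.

Candidate routes:
db2 - cache2 - auth1 - db1: 1 + 5 + 7 = 13
db2 - lb1 - cache2 - auth1 - db1: 1 + 7 + 5 + 7 = 20
The minimum is 13 ms.

13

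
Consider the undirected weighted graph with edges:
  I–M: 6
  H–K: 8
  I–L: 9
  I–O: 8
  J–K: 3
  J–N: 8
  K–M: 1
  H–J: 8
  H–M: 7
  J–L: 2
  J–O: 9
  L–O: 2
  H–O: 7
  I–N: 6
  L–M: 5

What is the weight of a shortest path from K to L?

5

Comparing a few candidate routes:
K - J - O - L: 3 + 9 + 2 = 14
K - J - L: 3 + 2 = 5
K - M - L: 1 + 5 = 6
Best route has total 5.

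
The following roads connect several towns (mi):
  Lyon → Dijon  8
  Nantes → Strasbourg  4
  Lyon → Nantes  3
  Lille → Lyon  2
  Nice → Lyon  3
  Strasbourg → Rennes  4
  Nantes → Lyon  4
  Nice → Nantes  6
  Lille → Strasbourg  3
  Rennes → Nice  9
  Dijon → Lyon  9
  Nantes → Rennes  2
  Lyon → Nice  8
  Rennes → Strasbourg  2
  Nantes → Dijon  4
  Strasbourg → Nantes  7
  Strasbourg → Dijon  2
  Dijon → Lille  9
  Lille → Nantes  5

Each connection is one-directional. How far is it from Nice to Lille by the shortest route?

19

Checking several routes:
Nice -> Nantes -> Rennes -> Strasbourg -> Dijon -> Lille: 6 + 2 + 2 + 2 + 9 = 21
Nice -> Nantes -> Dijon -> Lille: 6 + 4 + 9 = 19
Nice -> Lyon -> Dijon -> Lille: 3 + 8 + 9 = 20
Nice -> Lyon -> Nantes -> Dijon -> Lille: 3 + 3 + 4 + 9 = 19
Best route has total 19 mi.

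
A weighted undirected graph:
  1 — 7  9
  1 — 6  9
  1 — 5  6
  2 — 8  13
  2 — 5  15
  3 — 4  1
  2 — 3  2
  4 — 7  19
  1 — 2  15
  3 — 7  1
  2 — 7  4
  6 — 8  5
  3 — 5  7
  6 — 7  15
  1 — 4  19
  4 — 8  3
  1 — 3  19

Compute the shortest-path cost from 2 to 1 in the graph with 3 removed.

13

A few of the 2→1 routes:
2 → 1: 15
2 → 5 → 1: 15 + 6 = 21
2 → 7 → 6 → 1: 4 + 15 + 9 = 28
2 → 8 → 6 → 1: 13 + 5 + 9 = 27
2 → 7 → 1: 4 + 9 = 13
The minimum is 13.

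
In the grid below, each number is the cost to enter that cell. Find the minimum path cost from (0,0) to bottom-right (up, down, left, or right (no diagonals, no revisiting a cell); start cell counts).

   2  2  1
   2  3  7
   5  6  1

13

One optimal route is r0c0→r0c1→r0c2→r1c2→r2c2.
Its cost is 2 + 2 + 1 + 7 + 1 = 13.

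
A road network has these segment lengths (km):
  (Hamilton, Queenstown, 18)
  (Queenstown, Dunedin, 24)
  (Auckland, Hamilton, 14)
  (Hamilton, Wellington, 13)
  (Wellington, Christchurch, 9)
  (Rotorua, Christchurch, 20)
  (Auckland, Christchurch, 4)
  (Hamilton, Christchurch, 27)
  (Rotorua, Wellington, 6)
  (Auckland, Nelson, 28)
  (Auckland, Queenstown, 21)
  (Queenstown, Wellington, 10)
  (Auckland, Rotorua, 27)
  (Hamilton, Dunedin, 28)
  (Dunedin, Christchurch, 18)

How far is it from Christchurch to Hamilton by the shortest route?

18

Some routes from Christchurch to Hamilton:
Christchurch-Wellington-Hamilton: 9 + 13 = 22
Christchurch-Auckland-Hamilton: 4 + 14 = 18
Christchurch-Hamilton: 27
Christchurch-Wellington-Queenstown-Hamilton: 9 + 10 + 18 = 37
Shortest: 18 km.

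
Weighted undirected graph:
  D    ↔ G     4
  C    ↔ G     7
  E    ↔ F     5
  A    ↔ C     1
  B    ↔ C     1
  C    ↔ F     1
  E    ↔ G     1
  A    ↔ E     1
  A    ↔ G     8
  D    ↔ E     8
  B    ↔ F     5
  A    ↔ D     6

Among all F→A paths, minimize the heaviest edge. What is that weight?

A few of the F→A routes:
F -> E -> A: max(5, 1) = 5
F -> C -> A: max(1, 1) = 1
F -> B -> C -> A: max(5, 1, 1) = 5
The minimum achievable maximum is 1.

1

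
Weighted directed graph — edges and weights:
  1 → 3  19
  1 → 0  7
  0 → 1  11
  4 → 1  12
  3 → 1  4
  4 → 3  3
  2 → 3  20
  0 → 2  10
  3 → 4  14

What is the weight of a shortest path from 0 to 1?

Routes from 0 to 1:
0→2→3→4→1: 10 + 20 + 14 + 12 = 56
0→2→3→1: 10 + 20 + 4 = 34
0→1: 11
The minimum is 11.

11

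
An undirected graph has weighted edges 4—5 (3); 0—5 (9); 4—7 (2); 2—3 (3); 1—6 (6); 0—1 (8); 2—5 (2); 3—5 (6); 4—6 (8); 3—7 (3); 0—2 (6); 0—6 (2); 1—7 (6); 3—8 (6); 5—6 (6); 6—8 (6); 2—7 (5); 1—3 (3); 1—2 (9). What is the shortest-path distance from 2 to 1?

6

Comparing a few candidate routes:
2-5-3-1: 2 + 6 + 3 = 11
2-7-1: 5 + 6 = 11
2-3-1: 3 + 3 = 6
2-7-3-1: 5 + 3 + 3 = 11
2-1: 9
Shortest: 6.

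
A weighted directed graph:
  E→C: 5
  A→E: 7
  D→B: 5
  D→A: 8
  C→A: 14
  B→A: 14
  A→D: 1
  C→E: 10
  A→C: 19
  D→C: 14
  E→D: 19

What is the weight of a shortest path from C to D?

Candidate routes:
C-A-E-D: 14 + 7 + 19 = 40
C-E-D: 10 + 19 = 29
C-A-D: 14 + 1 = 15
The minimum is 15.

15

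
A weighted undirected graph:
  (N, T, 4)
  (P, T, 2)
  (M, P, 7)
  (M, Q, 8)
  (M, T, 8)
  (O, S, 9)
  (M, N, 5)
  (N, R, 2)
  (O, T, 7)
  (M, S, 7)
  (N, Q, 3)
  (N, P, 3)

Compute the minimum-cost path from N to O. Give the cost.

Comparing a few candidate routes:
N - P - T - O: 3 + 2 + 7 = 12
N - M - T - O: 5 + 8 + 7 = 20
N - T - O: 4 + 7 = 11
N - M - P - T - O: 5 + 7 + 2 + 7 = 21
The minimum is 11.

11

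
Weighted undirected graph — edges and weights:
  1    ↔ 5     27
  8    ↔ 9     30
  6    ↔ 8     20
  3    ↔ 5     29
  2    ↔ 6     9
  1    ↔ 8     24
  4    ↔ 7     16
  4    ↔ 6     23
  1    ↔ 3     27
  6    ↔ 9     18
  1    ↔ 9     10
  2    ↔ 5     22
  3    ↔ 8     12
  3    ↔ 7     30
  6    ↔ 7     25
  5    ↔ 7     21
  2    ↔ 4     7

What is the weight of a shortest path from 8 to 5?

41

Comparing a few candidate routes:
8-3-5: 12 + 29 = 41
8-1-5: 24 + 27 = 51
8-6-2-5: 20 + 9 + 22 = 51
The minimum is 41.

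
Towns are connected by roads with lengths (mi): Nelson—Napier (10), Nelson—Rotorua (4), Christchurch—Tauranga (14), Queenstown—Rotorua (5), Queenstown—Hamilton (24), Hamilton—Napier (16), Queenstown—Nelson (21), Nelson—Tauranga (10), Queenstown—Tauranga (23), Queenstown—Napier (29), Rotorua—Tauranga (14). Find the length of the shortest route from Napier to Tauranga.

20

Some routes from Napier to Tauranga:
Napier → Nelson → Rotorua → Queenstown → Tauranga: 10 + 4 + 5 + 23 = 42
Napier → Nelson → Tauranga: 10 + 10 = 20
Napier → Nelson → Rotorua → Tauranga: 10 + 4 + 14 = 28
The minimum is 20 mi.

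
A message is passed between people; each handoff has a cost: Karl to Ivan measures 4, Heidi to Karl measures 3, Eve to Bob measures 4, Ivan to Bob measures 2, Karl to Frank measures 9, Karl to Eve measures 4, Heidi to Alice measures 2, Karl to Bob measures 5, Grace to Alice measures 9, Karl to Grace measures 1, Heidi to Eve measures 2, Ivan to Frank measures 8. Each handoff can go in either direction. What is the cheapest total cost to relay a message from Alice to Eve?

4

Checking several routes:
Alice→Heidi→Eve: 2 + 2 = 4
Alice→Grace→Karl→Eve: 9 + 1 + 4 = 14
Alice→Heidi→Karl→Eve: 2 + 3 + 4 = 9
Alice→Heidi→Karl→Bob→Eve: 2 + 3 + 5 + 4 = 14
The minimum is 4.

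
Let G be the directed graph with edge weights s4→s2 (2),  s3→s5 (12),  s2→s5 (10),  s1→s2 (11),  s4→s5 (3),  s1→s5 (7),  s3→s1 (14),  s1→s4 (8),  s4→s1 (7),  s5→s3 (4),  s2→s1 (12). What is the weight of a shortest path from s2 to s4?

20

Routes from s2 to s4:
s2→s1→s4: 12 + 8 = 20
s2→s5→s3→s1→s4: 10 + 4 + 14 + 8 = 36
Shortest: 20.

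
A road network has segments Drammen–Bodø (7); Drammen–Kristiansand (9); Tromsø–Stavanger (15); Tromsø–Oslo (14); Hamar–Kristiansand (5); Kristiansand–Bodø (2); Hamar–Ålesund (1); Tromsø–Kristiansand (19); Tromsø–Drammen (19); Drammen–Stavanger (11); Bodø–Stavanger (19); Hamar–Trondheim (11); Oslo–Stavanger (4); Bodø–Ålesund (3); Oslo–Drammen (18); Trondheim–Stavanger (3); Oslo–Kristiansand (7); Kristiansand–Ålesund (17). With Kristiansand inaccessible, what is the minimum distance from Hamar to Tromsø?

29

Checking several routes:
Hamar → Trondheim → Stavanger → Oslo → Tromsø: 11 + 3 + 4 + 14 = 32
Hamar → Ålesund → Bodø → Drammen → Stavanger → Tromsø: 1 + 3 + 7 + 11 + 15 = 37
Hamar → Ålesund → Bodø → Drammen → Tromsø: 1 + 3 + 7 + 19 = 30
Hamar → Ålesund → Bodø → Stavanger → Tromsø: 1 + 3 + 19 + 15 = 38
Hamar → Trondheim → Stavanger → Tromsø: 11 + 3 + 15 = 29
The minimum is 29.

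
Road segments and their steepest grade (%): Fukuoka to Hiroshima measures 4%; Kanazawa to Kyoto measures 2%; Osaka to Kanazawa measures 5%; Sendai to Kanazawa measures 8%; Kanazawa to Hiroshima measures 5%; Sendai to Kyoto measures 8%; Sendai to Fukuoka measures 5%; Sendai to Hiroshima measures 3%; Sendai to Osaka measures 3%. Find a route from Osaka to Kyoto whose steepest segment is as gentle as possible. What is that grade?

Checking several routes:
Osaka -> Sendai -> Hiroshima -> Kanazawa -> Kyoto: max(3, 3, 5, 2) = 5
Osaka -> Kanazawa -> Kyoto: max(5, 2) = 5
Osaka -> Sendai -> Fukuoka -> Hiroshima -> Kanazawa -> Kyoto: max(3, 5, 4, 5, 2) = 5
The minimum achievable maximum is 5%.

5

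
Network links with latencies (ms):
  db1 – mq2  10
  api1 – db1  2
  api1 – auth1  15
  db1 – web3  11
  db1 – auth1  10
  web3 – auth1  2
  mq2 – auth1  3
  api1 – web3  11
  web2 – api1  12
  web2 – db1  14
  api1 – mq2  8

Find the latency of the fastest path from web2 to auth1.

23

Some routes from web2 to auth1:
web2-api1-web3-auth1: 12 + 11 + 2 = 25
web2-api1-db1-auth1: 12 + 2 + 10 = 24
web2-api1-mq2-auth1: 12 + 8 + 3 = 23
web2-db1-auth1: 14 + 10 = 24
web2-api1-auth1: 12 + 15 = 27
Shortest: 23 ms.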